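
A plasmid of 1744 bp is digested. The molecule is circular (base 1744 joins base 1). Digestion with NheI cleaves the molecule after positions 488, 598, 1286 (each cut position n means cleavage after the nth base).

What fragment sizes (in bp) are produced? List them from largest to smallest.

946, 688, 110 bp

Circular molecule, 3 cuts → 3 fragments:
  598 − 488 = 110 bp
  1286 − 598 = 688 bp
  wrap: 1744 − 1286 + 488 = 946 bp
Sorted largest to smallest: 946, 688, 110 bp.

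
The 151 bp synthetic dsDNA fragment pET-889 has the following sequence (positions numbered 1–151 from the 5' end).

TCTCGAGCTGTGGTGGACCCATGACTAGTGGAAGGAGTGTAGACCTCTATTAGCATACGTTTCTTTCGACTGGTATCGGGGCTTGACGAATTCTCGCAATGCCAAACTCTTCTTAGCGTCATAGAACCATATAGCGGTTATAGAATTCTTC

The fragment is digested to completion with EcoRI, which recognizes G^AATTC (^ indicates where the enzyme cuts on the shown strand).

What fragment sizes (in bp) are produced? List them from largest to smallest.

EcoRI sites (GAATTC) start at positions 88, 143.
EcoRI cuts after the first base of each site, so after positions 88, 143.
Linear molecule, 2 cuts → 3 fragments:
  1–88 → 88 bp
  89–143 → 55 bp
  144–151 → 8 bp
Sorted largest to smallest: 88, 55, 8 bp.

88, 55, 8 bp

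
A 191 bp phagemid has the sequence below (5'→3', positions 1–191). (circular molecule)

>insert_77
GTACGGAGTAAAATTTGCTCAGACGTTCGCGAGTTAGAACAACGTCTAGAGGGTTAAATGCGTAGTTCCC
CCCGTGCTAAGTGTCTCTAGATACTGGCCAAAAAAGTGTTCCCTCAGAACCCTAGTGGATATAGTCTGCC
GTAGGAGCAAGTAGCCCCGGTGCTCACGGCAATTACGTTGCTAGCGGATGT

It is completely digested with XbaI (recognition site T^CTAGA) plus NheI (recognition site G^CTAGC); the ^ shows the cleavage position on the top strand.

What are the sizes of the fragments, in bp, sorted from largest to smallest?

94, 56, 41 bp

XbaI sites (TCTAGA) start at positions 45, 86.
XbaI cuts after the first base of each site, so after positions 45, 86.
The NheI site (GCTAGC) starts at position 180.
NheI cuts after the first base of each site, so after position 180.
Combined cut positions: 45, 86, 180.
Circular molecule, 3 cuts → 3 fragments:
  46–86 → 41 bp
  87–180 → 94 bp
  181–191 then 1–45 → 11 + 45 = 56 bp
Sorted largest to smallest: 94, 56, 41 bp.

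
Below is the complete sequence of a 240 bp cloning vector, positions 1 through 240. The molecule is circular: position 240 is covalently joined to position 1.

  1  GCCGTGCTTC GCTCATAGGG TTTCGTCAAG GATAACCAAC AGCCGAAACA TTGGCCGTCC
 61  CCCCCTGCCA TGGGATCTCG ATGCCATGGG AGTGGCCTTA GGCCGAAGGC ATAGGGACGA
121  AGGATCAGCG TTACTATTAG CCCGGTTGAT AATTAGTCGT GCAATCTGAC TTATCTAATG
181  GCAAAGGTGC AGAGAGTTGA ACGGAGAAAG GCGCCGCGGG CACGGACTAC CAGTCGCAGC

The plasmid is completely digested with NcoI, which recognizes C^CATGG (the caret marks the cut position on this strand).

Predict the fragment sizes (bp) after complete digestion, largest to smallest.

NcoI sites (CCATGG) start at positions 68, 84.
NcoI cuts after the first base of each site, so after positions 68, 84.
Circular molecule, 2 cuts → 2 fragments:
  69–84 → 16 bp
  85–240 then 1–68 → 156 + 68 = 224 bp
Sorted largest to smallest: 224, 16 bp.

224, 16 bp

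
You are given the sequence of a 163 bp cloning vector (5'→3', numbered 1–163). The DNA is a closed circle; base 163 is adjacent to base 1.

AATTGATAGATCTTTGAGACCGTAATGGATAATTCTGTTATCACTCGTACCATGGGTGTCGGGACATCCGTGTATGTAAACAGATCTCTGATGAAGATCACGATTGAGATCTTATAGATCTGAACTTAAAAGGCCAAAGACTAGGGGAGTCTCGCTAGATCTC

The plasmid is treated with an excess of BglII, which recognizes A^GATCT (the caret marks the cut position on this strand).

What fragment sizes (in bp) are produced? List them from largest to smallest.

74, 41, 25, 14, 9 bp

BglII sites (AGATCT) start at positions 8, 82, 107, 116, 157.
BglII cuts after the first base of each site, so after positions 8, 82, 107, 116, 157.
Circular molecule, 5 cuts → 5 fragments:
  9–82 → 74 bp
  83–107 → 25 bp
  108–116 → 9 bp
  117–157 → 41 bp
  158–163 then 1–8 → 6 + 8 = 14 bp
Sorted largest to smallest: 74, 41, 25, 14, 9 bp.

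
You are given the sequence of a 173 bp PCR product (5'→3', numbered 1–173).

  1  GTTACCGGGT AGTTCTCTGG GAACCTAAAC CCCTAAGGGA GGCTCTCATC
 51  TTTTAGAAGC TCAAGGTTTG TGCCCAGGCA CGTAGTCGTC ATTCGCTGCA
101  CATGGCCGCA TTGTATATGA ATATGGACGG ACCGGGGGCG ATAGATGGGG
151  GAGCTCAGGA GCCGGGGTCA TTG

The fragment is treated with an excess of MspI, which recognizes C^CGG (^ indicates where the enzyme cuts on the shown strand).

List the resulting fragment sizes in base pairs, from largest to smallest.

127, 30, 11, 5 bp

MspI sites (CCGG) start at positions 5, 132, 162.
MspI cuts after the first base of each site, so after positions 5, 132, 162.
Linear molecule, 3 cuts → 4 fragments:
  1–5 → 5 bp
  6–132 → 127 bp
  133–162 → 30 bp
  163–173 → 11 bp
Sorted largest to smallest: 127, 30, 11, 5 bp.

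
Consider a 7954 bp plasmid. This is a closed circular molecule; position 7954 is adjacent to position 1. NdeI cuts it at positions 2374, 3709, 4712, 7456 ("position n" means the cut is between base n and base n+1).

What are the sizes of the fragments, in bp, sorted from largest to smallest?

2872, 2744, 1335, 1003 bp

Circular molecule, 4 cuts → 4 fragments:
  3709 − 2374 = 1335 bp
  4712 − 3709 = 1003 bp
  7456 − 4712 = 2744 bp
  wrap: 7954 − 7456 + 2374 = 2872 bp
Sorted largest to smallest: 2872, 2744, 1335, 1003 bp.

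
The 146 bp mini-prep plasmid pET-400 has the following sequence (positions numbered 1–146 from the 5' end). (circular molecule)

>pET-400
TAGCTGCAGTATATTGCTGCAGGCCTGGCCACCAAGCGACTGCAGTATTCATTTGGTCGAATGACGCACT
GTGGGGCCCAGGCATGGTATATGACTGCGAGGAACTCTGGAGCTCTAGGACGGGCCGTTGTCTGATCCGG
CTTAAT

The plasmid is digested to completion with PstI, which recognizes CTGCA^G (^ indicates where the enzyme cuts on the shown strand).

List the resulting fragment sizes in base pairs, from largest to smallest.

110, 23, 13 bp

PstI sites (CTGCAG) start at positions 4, 17, 40.
PstI cuts after base 5 of each site (before the last base), so after positions 8, 21, 44.
Circular molecule, 3 cuts → 3 fragments:
  9–21 → 13 bp
  22–44 → 23 bp
  45–146 then 1–8 → 102 + 8 = 110 bp
Sorted largest to smallest: 110, 23, 13 bp.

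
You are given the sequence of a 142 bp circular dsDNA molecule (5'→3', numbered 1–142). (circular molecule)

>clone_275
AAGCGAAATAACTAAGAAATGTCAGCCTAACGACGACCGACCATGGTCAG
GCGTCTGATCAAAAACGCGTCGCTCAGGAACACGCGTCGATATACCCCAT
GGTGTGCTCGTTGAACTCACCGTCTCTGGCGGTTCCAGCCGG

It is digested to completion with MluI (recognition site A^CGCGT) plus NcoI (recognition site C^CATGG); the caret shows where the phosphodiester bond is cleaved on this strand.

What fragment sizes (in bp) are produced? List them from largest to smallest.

86, 24, 17, 15 bp

MluI sites (ACGCGT) start at positions 65, 82.
MluI cuts after the first base of each site, so after positions 65, 82.
NcoI sites (CCATGG) start at positions 41, 97.
NcoI cuts after the first base of each site, so after positions 41, 97.
Combined cut positions: 41, 65, 82, 97.
Circular molecule, 4 cuts → 4 fragments:
  42–65 → 24 bp
  66–82 → 17 bp
  83–97 → 15 bp
  98–142 then 1–41 → 45 + 41 = 86 bp
Sorted largest to smallest: 86, 24, 17, 15 bp.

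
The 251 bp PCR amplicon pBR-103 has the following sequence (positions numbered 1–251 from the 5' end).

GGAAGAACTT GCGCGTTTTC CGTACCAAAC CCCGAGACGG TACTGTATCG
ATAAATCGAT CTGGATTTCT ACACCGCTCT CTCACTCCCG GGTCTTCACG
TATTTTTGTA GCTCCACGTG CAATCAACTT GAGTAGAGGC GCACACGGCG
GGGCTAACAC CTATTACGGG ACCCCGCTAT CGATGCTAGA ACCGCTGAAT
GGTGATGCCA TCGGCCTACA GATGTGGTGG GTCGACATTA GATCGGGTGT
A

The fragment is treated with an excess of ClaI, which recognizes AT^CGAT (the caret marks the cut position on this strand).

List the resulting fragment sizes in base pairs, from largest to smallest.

ClaI sites (ATCGAT) start at positions 47, 55, 179.
ClaI cuts after base 2 of each site, so after positions 48, 56, 180.
Linear molecule, 3 cuts → 4 fragments:
  1–48 → 48 bp
  49–56 → 8 bp
  57–180 → 124 bp
  181–251 → 71 bp
Sorted largest to smallest: 124, 71, 48, 8 bp.

124, 71, 48, 8 bp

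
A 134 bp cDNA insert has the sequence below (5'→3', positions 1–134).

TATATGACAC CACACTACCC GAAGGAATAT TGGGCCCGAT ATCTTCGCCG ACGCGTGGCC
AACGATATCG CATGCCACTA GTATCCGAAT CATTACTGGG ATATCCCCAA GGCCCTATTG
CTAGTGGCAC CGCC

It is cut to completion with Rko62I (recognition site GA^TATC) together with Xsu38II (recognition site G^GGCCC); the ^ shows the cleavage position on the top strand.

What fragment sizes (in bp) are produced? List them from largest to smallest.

36, 33, 32, 26, 7 bp

Rko62I sites (GATATC) start at positions 38, 64, 100.
Rko62I cuts after base 2 of each site, so after positions 39, 65, 101.
The Xsu38II site (GGGCCC) starts at position 32.
Xsu38II cuts after the first base of each site, so after position 32.
Combined cut positions: 32, 39, 65, 101.
Linear molecule, 4 cuts → 5 fragments:
  1–32 → 32 bp
  33–39 → 7 bp
  40–65 → 26 bp
  66–101 → 36 bp
  102–134 → 33 bp
Sorted largest to smallest: 36, 33, 32, 26, 7 bp.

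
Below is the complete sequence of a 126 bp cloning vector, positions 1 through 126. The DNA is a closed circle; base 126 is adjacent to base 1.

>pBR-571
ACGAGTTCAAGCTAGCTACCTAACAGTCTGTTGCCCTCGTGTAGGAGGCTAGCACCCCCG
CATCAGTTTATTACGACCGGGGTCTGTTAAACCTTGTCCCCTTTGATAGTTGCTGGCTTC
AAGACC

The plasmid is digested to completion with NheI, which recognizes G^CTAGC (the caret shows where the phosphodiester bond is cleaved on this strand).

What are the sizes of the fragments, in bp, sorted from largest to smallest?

NheI sites (GCTAGC) start at positions 11, 48.
NheI cuts after the first base of each site, so after positions 11, 48.
Circular molecule, 2 cuts → 2 fragments:
  12–48 → 37 bp
  49–126 then 1–11 → 78 + 11 = 89 bp
Sorted largest to smallest: 89, 37 bp.

89, 37 bp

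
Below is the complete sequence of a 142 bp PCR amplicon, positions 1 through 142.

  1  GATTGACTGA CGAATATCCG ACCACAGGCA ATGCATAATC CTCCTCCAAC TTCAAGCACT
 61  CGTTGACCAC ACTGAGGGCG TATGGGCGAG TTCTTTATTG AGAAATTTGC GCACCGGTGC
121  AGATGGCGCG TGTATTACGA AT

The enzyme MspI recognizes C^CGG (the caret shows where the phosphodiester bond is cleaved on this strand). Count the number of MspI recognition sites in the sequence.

1

CCGG occurs starting at position 114.
MspI cuts at 1 site.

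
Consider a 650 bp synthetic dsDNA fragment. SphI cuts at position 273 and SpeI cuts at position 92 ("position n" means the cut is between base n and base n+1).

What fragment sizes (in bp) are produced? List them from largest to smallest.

Combined cut positions (sorted): 92, 273.
Linear molecule, 2 cuts → 3 fragments:
  92 − 0 = 92 bp
  273 − 92 = 181 bp
  650 − 273 = 377 bp
Sorted largest to smallest: 377, 181, 92 bp.

377, 181, 92 bp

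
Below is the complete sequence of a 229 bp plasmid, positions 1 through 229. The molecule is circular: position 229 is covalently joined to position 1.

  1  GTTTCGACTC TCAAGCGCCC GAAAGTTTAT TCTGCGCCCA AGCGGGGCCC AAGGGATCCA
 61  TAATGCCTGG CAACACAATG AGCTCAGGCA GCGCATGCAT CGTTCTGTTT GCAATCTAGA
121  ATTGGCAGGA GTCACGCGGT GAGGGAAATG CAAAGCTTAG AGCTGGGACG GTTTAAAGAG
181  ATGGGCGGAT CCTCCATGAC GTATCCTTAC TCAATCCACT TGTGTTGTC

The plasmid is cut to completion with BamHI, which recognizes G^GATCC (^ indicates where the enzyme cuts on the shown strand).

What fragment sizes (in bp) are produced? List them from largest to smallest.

133, 96 bp

BamHI sites (GGATCC) start at positions 54, 187.
BamHI cuts after the first base of each site, so after positions 54, 187.
Circular molecule, 2 cuts → 2 fragments:
  55–187 → 133 bp
  188–229 then 1–54 → 42 + 54 = 96 bp
Sorted largest to smallest: 133, 96 bp.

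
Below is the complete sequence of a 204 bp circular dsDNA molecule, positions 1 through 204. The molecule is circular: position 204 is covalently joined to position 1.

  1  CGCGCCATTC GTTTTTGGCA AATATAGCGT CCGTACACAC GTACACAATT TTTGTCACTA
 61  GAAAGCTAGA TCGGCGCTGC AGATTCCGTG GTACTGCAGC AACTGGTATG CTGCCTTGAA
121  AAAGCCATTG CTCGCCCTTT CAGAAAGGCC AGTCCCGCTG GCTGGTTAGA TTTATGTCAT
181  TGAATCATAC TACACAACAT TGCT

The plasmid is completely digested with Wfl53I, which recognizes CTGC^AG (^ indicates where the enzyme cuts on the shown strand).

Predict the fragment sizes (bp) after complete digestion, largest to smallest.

Wfl53I sites (CTGCAG) start at positions 77, 94.
Wfl53I cuts after base 4 of each site, so after positions 80, 97.
Circular molecule, 2 cuts → 2 fragments:
  81–97 → 17 bp
  98–204 then 1–80 → 107 + 80 = 187 bp
Sorted largest to smallest: 187, 17 bp.

187, 17 bp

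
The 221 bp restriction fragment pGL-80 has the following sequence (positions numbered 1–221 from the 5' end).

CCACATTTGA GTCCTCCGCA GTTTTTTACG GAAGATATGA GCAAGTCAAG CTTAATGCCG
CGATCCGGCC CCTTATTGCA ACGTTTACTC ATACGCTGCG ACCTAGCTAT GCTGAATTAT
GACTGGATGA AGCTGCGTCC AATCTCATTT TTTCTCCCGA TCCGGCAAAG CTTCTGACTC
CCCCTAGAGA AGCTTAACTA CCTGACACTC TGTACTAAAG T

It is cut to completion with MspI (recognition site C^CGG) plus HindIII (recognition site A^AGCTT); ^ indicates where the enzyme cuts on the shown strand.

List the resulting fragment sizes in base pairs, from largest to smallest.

97, 48, 31, 22, 17, 6 bp

MspI sites (CCGG) start at positions 65, 162.
MspI cuts after the first base of each site, so after positions 65, 162.
HindIII sites (AAGCTT) start at positions 48, 168, 190.
HindIII cuts after the first base of each site, so after positions 48, 168, 190.
Combined cut positions: 48, 65, 162, 168, 190.
Linear molecule, 5 cuts → 6 fragments:
  1–48 → 48 bp
  49–65 → 17 bp
  66–162 → 97 bp
  163–168 → 6 bp
  169–190 → 22 bp
  191–221 → 31 bp
Sorted largest to smallest: 97, 48, 31, 22, 17, 6 bp.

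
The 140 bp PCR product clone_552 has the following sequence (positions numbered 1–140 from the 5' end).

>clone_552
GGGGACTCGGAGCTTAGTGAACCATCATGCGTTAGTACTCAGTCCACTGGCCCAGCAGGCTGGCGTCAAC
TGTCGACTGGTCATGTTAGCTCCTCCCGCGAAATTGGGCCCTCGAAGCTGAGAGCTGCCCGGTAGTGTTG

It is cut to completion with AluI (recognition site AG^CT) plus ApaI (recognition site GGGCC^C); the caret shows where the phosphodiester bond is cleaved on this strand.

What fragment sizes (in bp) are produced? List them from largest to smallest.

77, 21, 16, 12, 7, 7 bp

AluI sites (AGCT) start at positions 11, 88, 116, 123.
AluI cuts after base 2 of each site, so after positions 12, 89, 117, 124.
The ApaI site (GGGCCC) starts at position 106.
ApaI cuts after base 5 of each site (before the last base), so after position 110.
Combined cut positions: 12, 89, 110, 117, 124.
Linear molecule, 5 cuts → 6 fragments:
  1–12 → 12 bp
  13–89 → 77 bp
  90–110 → 21 bp
  111–117 → 7 bp
  118–124 → 7 bp
  125–140 → 16 bp
Sorted largest to smallest: 77, 21, 16, 12, 7, 7 bp.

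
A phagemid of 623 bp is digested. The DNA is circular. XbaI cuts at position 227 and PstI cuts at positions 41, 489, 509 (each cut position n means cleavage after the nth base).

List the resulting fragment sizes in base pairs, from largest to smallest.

Combined cut positions (sorted): 41, 227, 489, 509.
Circular molecule, 4 cuts → 4 fragments:
  227 − 41 = 186 bp
  489 − 227 = 262 bp
  509 − 489 = 20 bp
  wrap: 623 − 509 + 41 = 155 bp
Sorted largest to smallest: 262, 186, 155, 20 bp.

262, 186, 155, 20 bp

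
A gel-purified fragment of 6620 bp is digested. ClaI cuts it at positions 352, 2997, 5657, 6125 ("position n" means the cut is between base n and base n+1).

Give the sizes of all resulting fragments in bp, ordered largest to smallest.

2660, 2645, 495, 468, 352 bp

Linear molecule, 4 cuts → 5 fragments:
  352 − 0 = 352 bp
  2997 − 352 = 2645 bp
  5657 − 2997 = 2660 bp
  6125 − 5657 = 468 bp
  6620 − 6125 = 495 bp
Sorted largest to smallest: 2660, 2645, 495, 468, 352 bp.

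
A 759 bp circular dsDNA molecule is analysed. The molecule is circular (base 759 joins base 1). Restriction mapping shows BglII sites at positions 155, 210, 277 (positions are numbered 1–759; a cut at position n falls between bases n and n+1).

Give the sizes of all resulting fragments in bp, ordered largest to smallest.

637, 67, 55 bp

Circular molecule, 3 cuts → 3 fragments:
  210 − 155 = 55 bp
  277 − 210 = 67 bp
  wrap: 759 − 277 + 155 = 637 bp
Sorted largest to smallest: 637, 67, 55 bp.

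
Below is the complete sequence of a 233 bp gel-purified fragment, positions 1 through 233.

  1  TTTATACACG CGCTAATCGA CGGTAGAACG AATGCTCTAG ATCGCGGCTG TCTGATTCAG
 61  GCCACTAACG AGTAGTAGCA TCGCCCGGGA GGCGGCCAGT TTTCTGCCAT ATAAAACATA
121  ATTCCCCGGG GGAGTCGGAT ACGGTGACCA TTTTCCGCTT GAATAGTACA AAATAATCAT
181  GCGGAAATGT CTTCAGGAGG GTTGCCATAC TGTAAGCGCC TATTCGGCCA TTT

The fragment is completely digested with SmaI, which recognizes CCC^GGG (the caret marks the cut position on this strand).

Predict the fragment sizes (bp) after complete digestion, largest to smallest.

106, 86, 41 bp

SmaI sites (CCCGGG) start at positions 84, 125.
SmaI cuts after base 3 of each site, so after positions 86, 127.
Linear molecule, 2 cuts → 3 fragments:
  1–86 → 86 bp
  87–127 → 41 bp
  128–233 → 106 bp
Sorted largest to smallest: 106, 86, 41 bp.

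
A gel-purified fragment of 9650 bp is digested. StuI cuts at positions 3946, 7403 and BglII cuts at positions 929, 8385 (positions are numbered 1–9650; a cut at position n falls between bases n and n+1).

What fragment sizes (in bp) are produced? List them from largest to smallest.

Combined cut positions (sorted): 929, 3946, 7403, 8385.
Linear molecule, 4 cuts → 5 fragments:
  929 − 0 = 929 bp
  3946 − 929 = 3017 bp
  7403 − 3946 = 3457 bp
  8385 − 7403 = 982 bp
  9650 − 8385 = 1265 bp
Sorted largest to smallest: 3457, 3017, 1265, 982, 929 bp.

3457, 3017, 1265, 982, 929 bp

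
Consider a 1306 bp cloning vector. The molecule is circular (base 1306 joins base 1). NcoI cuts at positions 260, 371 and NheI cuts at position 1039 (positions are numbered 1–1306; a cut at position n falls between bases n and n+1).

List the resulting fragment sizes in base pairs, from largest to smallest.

Combined cut positions (sorted): 260, 371, 1039.
Circular molecule, 3 cuts → 3 fragments:
  371 − 260 = 111 bp
  1039 − 371 = 668 bp
  wrap: 1306 − 1039 + 260 = 527 bp
Sorted largest to smallest: 668, 527, 111 bp.

668, 527, 111 bp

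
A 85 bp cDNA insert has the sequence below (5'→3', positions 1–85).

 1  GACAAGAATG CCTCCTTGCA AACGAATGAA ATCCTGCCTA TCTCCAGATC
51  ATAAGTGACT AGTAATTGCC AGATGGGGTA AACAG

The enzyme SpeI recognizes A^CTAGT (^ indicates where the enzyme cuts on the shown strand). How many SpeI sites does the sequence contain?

ACTAGT occurs starting at position 58.
SpeI cuts at 1 site.

1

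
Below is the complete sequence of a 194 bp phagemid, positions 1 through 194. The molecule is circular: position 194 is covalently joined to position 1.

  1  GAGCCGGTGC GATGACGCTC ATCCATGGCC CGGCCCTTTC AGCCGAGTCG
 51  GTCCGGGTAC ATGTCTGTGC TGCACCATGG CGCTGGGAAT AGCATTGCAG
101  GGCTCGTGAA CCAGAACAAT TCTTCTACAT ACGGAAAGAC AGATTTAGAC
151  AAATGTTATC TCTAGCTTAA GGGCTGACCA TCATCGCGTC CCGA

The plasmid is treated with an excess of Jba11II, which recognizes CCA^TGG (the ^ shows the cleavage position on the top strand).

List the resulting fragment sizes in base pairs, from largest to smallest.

142, 52 bp

Jba11II sites (CCATGG) start at positions 23, 75.
Jba11II cuts after base 3 of each site, so after positions 25, 77.
Circular molecule, 2 cuts → 2 fragments:
  26–77 → 52 bp
  78–194 then 1–25 → 117 + 25 = 142 bp
Sorted largest to smallest: 142, 52 bp.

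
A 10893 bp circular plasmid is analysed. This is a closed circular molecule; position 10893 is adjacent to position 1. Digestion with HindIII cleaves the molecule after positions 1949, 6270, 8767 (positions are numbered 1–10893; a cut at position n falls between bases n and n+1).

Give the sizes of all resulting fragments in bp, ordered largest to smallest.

Circular molecule, 3 cuts → 3 fragments:
  6270 − 1949 = 4321 bp
  8767 − 6270 = 2497 bp
  wrap: 10893 − 8767 + 1949 = 4075 bp
Sorted largest to smallest: 4321, 4075, 2497 bp.

4321, 4075, 2497 bp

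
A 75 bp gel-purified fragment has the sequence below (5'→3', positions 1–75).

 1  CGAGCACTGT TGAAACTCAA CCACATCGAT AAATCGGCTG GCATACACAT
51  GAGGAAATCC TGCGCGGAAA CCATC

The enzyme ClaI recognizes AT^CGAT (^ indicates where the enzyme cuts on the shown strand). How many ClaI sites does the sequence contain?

1

ATCGAT occurs starting at position 25.
ClaI cuts at 1 site.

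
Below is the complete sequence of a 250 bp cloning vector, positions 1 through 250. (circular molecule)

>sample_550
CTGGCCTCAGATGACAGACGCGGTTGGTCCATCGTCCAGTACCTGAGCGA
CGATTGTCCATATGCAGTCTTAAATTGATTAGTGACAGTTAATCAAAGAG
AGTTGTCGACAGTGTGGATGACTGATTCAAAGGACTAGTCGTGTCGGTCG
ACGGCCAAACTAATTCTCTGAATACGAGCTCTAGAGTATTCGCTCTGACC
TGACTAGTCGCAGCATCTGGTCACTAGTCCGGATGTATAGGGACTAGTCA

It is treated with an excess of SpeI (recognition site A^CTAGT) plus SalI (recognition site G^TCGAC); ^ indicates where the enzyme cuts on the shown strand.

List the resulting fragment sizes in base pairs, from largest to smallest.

SpeI sites (ACTAGT) start at positions 134, 203, 223, 243.
SpeI cuts after the first base of each site, so after positions 134, 203, 223, 243.
SalI sites (GTCGAC) start at positions 105, 147.
SalI cuts after the first base of each site, so after positions 105, 147.
Combined cut positions: 105, 134, 147, 203, 223, 243.
Circular molecule, 6 cuts → 6 fragments:
  106–134 → 29 bp
  135–147 → 13 bp
  148–203 → 56 bp
  204–223 → 20 bp
  224–243 → 20 bp
  244–250 then 1–105 → 7 + 105 = 112 bp
Sorted largest to smallest: 112, 56, 29, 20, 20, 13 bp.

112, 56, 29, 20, 20, 13 bp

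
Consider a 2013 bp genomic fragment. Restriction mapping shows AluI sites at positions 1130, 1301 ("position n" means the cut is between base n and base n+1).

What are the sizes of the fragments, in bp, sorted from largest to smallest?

1130, 712, 171 bp

Linear molecule, 2 cuts → 3 fragments:
  1130 − 0 = 1130 bp
  1301 − 1130 = 171 bp
  2013 − 1301 = 712 bp
Sorted largest to smallest: 1130, 712, 171 bp.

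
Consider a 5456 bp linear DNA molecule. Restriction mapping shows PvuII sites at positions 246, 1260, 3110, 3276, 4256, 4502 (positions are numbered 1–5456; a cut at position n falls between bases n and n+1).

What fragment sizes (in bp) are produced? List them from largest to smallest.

1850, 1014, 980, 954, 246, 246, 166 bp

Linear molecule, 6 cuts → 7 fragments:
  246 − 0 = 246 bp
  1260 − 246 = 1014 bp
  3110 − 1260 = 1850 bp
  3276 − 3110 = 166 bp
  4256 − 3276 = 980 bp
  4502 − 4256 = 246 bp
  5456 − 4502 = 954 bp
Sorted largest to smallest: 1850, 1014, 980, 954, 246, 246, 166 bp.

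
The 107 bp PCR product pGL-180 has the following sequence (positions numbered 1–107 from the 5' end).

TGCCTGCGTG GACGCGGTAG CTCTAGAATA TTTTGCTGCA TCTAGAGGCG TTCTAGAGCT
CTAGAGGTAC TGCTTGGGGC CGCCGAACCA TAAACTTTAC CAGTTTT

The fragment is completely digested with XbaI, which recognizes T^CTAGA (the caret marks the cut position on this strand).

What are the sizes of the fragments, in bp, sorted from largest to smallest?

47, 22, 19, 11, 8 bp

XbaI sites (TCTAGA) start at positions 22, 41, 52, 60.
XbaI cuts after the first base of each site, so after positions 22, 41, 52, 60.
Linear molecule, 4 cuts → 5 fragments:
  1–22 → 22 bp
  23–41 → 19 bp
  42–52 → 11 bp
  53–60 → 8 bp
  61–107 → 47 bp
Sorted largest to smallest: 47, 22, 19, 11, 8 bp.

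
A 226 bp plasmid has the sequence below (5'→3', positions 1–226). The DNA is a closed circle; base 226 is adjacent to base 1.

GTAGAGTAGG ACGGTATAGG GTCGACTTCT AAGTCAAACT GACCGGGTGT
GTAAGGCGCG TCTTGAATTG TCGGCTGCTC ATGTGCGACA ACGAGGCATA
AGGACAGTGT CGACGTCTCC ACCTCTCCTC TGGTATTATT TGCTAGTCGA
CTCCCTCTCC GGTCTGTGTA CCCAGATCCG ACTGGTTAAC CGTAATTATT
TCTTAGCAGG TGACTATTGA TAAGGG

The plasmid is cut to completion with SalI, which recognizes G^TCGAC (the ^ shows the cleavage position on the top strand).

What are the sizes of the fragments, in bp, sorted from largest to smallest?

101, 88, 37 bp

SalI sites (GTCGAC) start at positions 21, 109, 146.
SalI cuts after the first base of each site, so after positions 21, 109, 146.
Circular molecule, 3 cuts → 3 fragments:
  22–109 → 88 bp
  110–146 → 37 bp
  147–226 then 1–21 → 80 + 21 = 101 bp
Sorted largest to smallest: 101, 88, 37 bp.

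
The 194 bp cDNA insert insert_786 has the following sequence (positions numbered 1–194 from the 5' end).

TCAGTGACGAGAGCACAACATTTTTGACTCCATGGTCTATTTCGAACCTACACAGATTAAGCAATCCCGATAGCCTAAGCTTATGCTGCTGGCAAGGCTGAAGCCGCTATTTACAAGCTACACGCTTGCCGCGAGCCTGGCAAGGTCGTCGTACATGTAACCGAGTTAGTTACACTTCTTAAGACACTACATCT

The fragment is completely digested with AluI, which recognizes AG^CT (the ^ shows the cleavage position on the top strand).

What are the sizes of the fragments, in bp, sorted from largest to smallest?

AluI sites (AGCT) start at positions 78, 116.
AluI cuts after base 2 of each site, so after positions 79, 117.
Linear molecule, 2 cuts → 3 fragments:
  1–79 → 79 bp
  80–117 → 38 bp
  118–194 → 77 bp
Sorted largest to smallest: 79, 77, 38 bp.

79, 77, 38 bp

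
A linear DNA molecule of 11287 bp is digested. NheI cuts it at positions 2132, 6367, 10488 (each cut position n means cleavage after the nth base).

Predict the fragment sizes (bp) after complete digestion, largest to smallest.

4235, 4121, 2132, 799 bp

Linear molecule, 3 cuts → 4 fragments:
  2132 − 0 = 2132 bp
  6367 − 2132 = 4235 bp
  10488 − 6367 = 4121 bp
  11287 − 10488 = 799 bp
Sorted largest to smallest: 4235, 4121, 2132, 799 bp.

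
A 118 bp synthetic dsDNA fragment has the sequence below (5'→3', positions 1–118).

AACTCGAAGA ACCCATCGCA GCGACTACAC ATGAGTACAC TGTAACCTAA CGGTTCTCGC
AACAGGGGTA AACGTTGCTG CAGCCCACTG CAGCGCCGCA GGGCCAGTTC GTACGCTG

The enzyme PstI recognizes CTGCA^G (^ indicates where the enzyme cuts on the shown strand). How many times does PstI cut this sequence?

2

CTGCAG occurs starting at positions 78, 88.
PstI cuts at 2 sites.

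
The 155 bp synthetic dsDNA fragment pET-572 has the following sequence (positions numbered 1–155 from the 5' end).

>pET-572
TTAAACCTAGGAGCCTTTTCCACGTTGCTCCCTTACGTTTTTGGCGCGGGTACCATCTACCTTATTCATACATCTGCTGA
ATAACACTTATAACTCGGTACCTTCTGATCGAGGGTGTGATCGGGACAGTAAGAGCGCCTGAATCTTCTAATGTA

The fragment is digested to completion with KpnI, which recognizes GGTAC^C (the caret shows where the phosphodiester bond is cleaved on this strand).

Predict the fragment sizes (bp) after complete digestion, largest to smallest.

54, 53, 48 bp

KpnI sites (GGTACC) start at positions 49, 97.
KpnI cuts after base 5 of each site (before the last base), so after positions 53, 101.
Linear molecule, 2 cuts → 3 fragments:
  1–53 → 53 bp
  54–101 → 48 bp
  102–155 → 54 bp
Sorted largest to smallest: 54, 53, 48 bp.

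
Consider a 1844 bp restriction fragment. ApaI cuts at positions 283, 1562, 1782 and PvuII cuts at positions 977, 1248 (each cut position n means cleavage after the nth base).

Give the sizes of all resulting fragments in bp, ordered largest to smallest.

694, 314, 283, 271, 220, 62 bp

Combined cut positions (sorted): 283, 977, 1248, 1562, 1782.
Linear molecule, 5 cuts → 6 fragments:
  283 − 0 = 283 bp
  977 − 283 = 694 bp
  1248 − 977 = 271 bp
  1562 − 1248 = 314 bp
  1782 − 1562 = 220 bp
  1844 − 1782 = 62 bp
Sorted largest to smallest: 694, 314, 283, 271, 220, 62 bp.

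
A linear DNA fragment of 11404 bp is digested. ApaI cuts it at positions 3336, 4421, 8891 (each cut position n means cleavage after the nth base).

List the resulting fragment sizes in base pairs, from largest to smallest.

4470, 3336, 2513, 1085 bp

Linear molecule, 3 cuts → 4 fragments:
  3336 − 0 = 3336 bp
  4421 − 3336 = 1085 bp
  8891 − 4421 = 4470 bp
  11404 − 8891 = 2513 bp
Sorted largest to smallest: 4470, 3336, 2513, 1085 bp.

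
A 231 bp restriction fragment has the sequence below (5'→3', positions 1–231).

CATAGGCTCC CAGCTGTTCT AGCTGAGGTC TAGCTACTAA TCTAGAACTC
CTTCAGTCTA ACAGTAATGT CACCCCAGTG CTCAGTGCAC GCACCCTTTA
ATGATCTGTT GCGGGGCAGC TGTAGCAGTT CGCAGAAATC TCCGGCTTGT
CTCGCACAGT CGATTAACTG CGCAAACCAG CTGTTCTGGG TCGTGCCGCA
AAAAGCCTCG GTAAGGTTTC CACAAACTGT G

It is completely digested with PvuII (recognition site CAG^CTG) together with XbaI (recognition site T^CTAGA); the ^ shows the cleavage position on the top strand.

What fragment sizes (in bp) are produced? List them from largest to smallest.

78, 61, 51, 28, 13 bp

PvuII sites (CAGCTG) start at positions 11, 117, 178.
PvuII cuts after base 3 of each site, so after positions 13, 119, 180.
The XbaI site (TCTAGA) starts at position 41.
XbaI cuts after the first base of each site, so after position 41.
Combined cut positions: 13, 41, 119, 180.
Linear molecule, 4 cuts → 5 fragments:
  1–13 → 13 bp
  14–41 → 28 bp
  42–119 → 78 bp
  120–180 → 61 bp
  181–231 → 51 bp
Sorted largest to smallest: 78, 61, 51, 28, 13 bp.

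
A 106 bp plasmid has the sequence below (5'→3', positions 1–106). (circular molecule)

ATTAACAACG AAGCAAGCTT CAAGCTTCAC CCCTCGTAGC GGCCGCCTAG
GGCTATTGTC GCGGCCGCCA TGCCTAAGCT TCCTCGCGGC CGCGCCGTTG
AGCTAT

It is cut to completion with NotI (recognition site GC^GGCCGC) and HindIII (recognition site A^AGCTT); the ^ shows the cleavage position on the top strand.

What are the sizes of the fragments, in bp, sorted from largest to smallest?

34, 22, 18, 14, 11, 7 bp

NotI sites (GCGGCCGC) start at positions 39, 61, 86.
NotI cuts after base 2 of each site, so after positions 40, 62, 87.
HindIII sites (AAGCTT) start at positions 15, 22, 76.
HindIII cuts after the first base of each site, so after positions 15, 22, 76.
Combined cut positions: 15, 22, 40, 62, 76, 87.
Circular molecule, 6 cuts → 6 fragments:
  16–22 → 7 bp
  23–40 → 18 bp
  41–62 → 22 bp
  63–76 → 14 bp
  77–87 → 11 bp
  88–106 then 1–15 → 19 + 15 = 34 bp
Sorted largest to smallest: 34, 22, 18, 14, 11, 7 bp.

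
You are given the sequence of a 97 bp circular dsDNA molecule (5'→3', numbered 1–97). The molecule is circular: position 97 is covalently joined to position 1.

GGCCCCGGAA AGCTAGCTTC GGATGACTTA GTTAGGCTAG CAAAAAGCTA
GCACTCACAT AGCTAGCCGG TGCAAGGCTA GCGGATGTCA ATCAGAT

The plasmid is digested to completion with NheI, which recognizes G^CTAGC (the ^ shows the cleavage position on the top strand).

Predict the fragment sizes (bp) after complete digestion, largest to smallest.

32, 24, 15, 15, 11 bp

NheI sites (GCTAGC) start at positions 12, 36, 47, 62, 77.
NheI cuts after the first base of each site, so after positions 12, 36, 47, 62, 77.
Circular molecule, 5 cuts → 5 fragments:
  13–36 → 24 bp
  37–47 → 11 bp
  48–62 → 15 bp
  63–77 → 15 bp
  78–97 then 1–12 → 20 + 12 = 32 bp
Sorted largest to smallest: 32, 24, 15, 15, 11 bp.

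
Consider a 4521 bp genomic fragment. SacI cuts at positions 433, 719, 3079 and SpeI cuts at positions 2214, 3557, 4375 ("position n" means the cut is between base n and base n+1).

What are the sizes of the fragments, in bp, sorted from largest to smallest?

1495, 865, 818, 478, 433, 286, 146 bp

Combined cut positions (sorted): 433, 719, 2214, 3079, 3557, 4375.
Linear molecule, 6 cuts → 7 fragments:
  433 − 0 = 433 bp
  719 − 433 = 286 bp
  2214 − 719 = 1495 bp
  3079 − 2214 = 865 bp
  3557 − 3079 = 478 bp
  4375 − 3557 = 818 bp
  4521 − 4375 = 146 bp
Sorted largest to smallest: 1495, 865, 818, 478, 433, 286, 146 bp.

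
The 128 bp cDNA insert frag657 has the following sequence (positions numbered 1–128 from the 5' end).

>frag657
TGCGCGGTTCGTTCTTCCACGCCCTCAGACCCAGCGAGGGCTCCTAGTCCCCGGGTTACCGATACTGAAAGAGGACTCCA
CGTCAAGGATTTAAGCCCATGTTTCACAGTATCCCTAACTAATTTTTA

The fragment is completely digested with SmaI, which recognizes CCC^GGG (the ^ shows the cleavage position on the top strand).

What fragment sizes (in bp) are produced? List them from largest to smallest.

The SmaI site (CCCGGG) starts at position 50.
SmaI cuts after base 3 of each site, so after position 52.
Linear molecule, 1 cut → 2 fragments:
  1–52 → 52 bp
  53–128 → 76 bp
Sorted largest to smallest: 76, 52 bp.

76, 52 bp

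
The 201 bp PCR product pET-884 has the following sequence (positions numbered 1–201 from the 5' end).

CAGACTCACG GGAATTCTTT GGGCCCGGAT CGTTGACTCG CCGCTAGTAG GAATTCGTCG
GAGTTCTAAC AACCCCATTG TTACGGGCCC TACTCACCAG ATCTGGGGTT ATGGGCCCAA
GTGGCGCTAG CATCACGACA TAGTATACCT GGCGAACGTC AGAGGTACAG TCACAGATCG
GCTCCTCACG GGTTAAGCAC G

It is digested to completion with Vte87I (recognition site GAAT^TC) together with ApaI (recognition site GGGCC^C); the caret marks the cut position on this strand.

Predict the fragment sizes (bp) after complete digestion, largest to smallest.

84, 35, 29, 28, 15, 10 bp

Vte87I sites (GAATTC) start at positions 12, 51.
Vte87I cuts after base 4 of each site, so after positions 15, 54.
ApaI sites (GGGCCC) start at positions 21, 85, 113.
ApaI cuts after base 5 of each site (before the last base), so after positions 25, 89, 117.
Combined cut positions: 15, 25, 54, 89, 117.
Linear molecule, 5 cuts → 6 fragments:
  1–15 → 15 bp
  16–25 → 10 bp
  26–54 → 29 bp
  55–89 → 35 bp
  90–117 → 28 bp
  118–201 → 84 bp
Sorted largest to smallest: 84, 35, 29, 28, 15, 10 bp.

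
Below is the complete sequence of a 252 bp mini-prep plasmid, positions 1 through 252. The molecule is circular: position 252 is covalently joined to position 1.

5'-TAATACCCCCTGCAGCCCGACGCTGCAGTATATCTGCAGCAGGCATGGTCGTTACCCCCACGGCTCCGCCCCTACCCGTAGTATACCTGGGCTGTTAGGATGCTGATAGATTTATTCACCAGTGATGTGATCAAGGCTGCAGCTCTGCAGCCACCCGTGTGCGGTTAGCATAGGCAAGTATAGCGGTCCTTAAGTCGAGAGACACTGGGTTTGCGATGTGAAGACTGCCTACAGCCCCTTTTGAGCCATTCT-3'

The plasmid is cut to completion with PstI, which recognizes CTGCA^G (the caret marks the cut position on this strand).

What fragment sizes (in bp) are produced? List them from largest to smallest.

PstI sites (CTGCAG) start at positions 10, 23, 34, 137, 145.
PstI cuts after base 5 of each site (before the last base), so after positions 14, 27, 38, 141, 149.
Circular molecule, 5 cuts → 5 fragments:
  15–27 → 13 bp
  28–38 → 11 bp
  39–141 → 103 bp
  142–149 → 8 bp
  150–252 then 1–14 → 103 + 14 = 117 bp
Sorted largest to smallest: 117, 103, 13, 11, 8 bp.

117, 103, 13, 11, 8 bp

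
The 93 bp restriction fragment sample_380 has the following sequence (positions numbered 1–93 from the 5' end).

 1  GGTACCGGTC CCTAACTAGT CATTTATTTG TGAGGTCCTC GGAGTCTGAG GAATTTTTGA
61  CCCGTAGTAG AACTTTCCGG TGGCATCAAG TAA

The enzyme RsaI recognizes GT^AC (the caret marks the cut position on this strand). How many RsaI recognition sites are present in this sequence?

1

GTAC occurs starting at position 2.
RsaI cuts at 1 site.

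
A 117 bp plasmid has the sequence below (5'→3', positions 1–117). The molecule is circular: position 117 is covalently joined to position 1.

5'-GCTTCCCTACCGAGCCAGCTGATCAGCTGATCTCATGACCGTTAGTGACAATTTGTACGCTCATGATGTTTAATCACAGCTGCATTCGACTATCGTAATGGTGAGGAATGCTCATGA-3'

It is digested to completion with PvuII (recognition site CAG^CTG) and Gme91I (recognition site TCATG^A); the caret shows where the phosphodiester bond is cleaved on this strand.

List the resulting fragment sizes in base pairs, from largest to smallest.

37, 28, 19, 14, 11, 8 bp

PvuII sites (CAGCTG) start at positions 16, 24, 77.
PvuII cuts after base 3 of each site, so after positions 18, 26, 79.
Gme91I sites (TCATGA) start at positions 33, 61, 112.
Gme91I cuts after base 5 of each site (before the last base), so after positions 37, 65, 116.
Combined cut positions: 18, 26, 37, 65, 79, 116.
Circular molecule, 6 cuts → 6 fragments:
  19–26 → 8 bp
  27–37 → 11 bp
  38–65 → 28 bp
  66–79 → 14 bp
  80–116 → 37 bp
  117–117 then 1–18 → 1 + 18 = 19 bp
Sorted largest to smallest: 37, 28, 19, 14, 11, 8 bp.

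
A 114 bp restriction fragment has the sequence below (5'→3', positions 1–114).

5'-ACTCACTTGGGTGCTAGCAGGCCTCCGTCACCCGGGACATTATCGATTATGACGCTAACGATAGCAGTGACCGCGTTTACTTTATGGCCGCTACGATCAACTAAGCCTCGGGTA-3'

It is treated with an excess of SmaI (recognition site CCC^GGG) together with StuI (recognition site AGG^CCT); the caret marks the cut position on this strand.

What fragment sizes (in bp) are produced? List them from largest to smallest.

The SmaI site (CCCGGG) starts at position 31.
SmaI cuts after base 3 of each site, so after position 33.
The StuI site (AGGCCT) starts at position 19.
StuI cuts after base 3 of each site, so after position 21.
Combined cut positions: 21, 33.
Linear molecule, 2 cuts → 3 fragments:
  1–21 → 21 bp
  22–33 → 12 bp
  34–114 → 81 bp
Sorted largest to smallest: 81, 21, 12 bp.

81, 21, 12 bp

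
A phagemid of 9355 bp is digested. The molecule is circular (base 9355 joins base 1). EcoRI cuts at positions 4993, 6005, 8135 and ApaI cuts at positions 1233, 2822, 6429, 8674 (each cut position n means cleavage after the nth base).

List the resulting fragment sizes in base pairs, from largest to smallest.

Combined cut positions (sorted): 1233, 2822, 4993, 6005, 6429, 8135, 8674.
Circular molecule, 7 cuts → 7 fragments:
  2822 − 1233 = 1589 bp
  4993 − 2822 = 2171 bp
  6005 − 4993 = 1012 bp
  6429 − 6005 = 424 bp
  8135 − 6429 = 1706 bp
  8674 − 8135 = 539 bp
  wrap: 9355 − 8674 + 1233 = 1914 bp
Sorted largest to smallest: 2171, 1914, 1706, 1589, 1012, 539, 424 bp.

2171, 1914, 1706, 1589, 1012, 539, 424 bp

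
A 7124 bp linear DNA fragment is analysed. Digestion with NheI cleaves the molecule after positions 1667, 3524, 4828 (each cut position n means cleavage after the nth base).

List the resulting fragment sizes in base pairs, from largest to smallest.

Linear molecule, 3 cuts → 4 fragments:
  1667 − 0 = 1667 bp
  3524 − 1667 = 1857 bp
  4828 − 3524 = 1304 bp
  7124 − 4828 = 2296 bp
Sorted largest to smallest: 2296, 1857, 1667, 1304 bp.

2296, 1857, 1667, 1304 bp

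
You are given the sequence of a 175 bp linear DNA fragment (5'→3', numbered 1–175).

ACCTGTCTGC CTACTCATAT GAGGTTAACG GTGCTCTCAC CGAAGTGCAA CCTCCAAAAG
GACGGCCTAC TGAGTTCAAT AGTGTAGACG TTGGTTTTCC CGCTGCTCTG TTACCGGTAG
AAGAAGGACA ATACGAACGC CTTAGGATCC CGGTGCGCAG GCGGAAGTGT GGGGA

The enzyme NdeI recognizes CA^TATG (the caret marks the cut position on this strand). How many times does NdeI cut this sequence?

1

CATATG occurs starting at position 16.
NdeI cuts at 1 site.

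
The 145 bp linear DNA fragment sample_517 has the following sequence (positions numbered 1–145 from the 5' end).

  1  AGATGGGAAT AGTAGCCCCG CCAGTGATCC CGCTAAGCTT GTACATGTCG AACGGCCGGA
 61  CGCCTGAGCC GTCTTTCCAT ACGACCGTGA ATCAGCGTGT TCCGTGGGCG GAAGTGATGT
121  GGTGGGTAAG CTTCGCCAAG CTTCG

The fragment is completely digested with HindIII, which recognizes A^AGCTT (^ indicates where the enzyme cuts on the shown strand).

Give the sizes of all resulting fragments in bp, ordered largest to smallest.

93, 35, 10, 7 bp

HindIII sites (AAGCTT) start at positions 35, 128, 138.
HindIII cuts after the first base of each site, so after positions 35, 128, 138.
Linear molecule, 3 cuts → 4 fragments:
  1–35 → 35 bp
  36–128 → 93 bp
  129–138 → 10 bp
  139–145 → 7 bp
Sorted largest to smallest: 93, 35, 10, 7 bp.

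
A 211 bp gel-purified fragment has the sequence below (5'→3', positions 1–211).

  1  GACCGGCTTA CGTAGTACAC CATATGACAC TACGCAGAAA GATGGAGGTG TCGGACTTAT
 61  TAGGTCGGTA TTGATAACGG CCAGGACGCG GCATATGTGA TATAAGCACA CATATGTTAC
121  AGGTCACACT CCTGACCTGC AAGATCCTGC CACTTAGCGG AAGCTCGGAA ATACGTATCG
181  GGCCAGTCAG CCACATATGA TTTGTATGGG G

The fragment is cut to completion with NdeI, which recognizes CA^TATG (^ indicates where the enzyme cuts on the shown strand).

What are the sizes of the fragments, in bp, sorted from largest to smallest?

83, 71, 22, 19, 16 bp

NdeI sites (CATATG) start at positions 21, 92, 111, 194.
NdeI cuts after base 2 of each site, so after positions 22, 93, 112, 195.
Linear molecule, 4 cuts → 5 fragments:
  1–22 → 22 bp
  23–93 → 71 bp
  94–112 → 19 bp
  113–195 → 83 bp
  196–211 → 16 bp
Sorted largest to smallest: 83, 71, 22, 19, 16 bp.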